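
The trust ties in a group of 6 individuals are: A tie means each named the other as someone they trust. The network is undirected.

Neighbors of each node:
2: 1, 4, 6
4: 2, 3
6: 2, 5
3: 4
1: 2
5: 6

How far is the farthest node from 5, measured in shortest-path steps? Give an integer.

Distances from 5: 1:3, 2:2, 3:4, 4:3, 6:1.
The largest is 4 (to 3), so the eccentricity of 5 is 4.

4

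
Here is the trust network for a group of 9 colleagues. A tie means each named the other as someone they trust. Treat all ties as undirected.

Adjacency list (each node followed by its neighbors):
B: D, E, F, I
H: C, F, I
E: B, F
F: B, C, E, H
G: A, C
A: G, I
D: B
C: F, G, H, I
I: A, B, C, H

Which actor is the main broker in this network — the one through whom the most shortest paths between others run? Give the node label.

Unnormalized betweenness of each node: A:7/6, B:115/12, C:17/3, D:0, E:0, F:17/3, G:3/4, H:7/12, I:103/12.
B has the largest value, 115/12, making it the main broker — the node through which the most shortest paths run.

B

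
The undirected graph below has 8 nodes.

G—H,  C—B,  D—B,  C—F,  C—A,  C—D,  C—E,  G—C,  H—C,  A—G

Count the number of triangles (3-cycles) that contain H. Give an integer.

1

H's neighbors: C and G.
Neighbor pairs that are themselves tied: H–C–G. Each forms one triangle with H, for 1 in total.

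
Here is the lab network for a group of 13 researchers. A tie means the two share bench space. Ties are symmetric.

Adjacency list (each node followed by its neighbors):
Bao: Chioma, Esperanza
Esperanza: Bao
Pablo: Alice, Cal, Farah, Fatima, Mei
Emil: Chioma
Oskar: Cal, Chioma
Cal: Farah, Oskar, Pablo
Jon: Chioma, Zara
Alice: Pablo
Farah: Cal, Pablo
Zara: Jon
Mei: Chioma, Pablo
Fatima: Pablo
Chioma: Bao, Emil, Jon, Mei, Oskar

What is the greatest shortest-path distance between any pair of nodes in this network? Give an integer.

5

Eccentricity of each node (its greatest distance to any other): Alice:5, Bao:4, Cal:4, Chioma:3, Emil:4, Esperanza:5, Farah:5, Fatima:5, Jon:4, Mei:3, Oskar:3, Pablo:4, Zara:5.
The maximum eccentricity is 5, realized for instance by the pair Alice–Esperanza via Alice – Pablo – Mei – Chioma – Bao – Esperanza. So the diameter is 5.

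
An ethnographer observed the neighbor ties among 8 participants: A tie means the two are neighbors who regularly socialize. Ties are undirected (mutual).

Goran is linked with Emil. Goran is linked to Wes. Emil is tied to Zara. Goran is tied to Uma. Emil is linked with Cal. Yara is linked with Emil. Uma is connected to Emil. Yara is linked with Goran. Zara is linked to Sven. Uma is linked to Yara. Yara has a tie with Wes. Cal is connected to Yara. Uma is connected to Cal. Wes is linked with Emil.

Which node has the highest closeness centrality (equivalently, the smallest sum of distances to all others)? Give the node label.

Emil

Farness (sum of distances to all others) for each node — Cal:12, Emil:8, Goran:11, Sven:18, Uma:11, Wes:12, Yara:10, Zara:12.
The smallest farness is 8, for Emil, so Emil has the highest closeness.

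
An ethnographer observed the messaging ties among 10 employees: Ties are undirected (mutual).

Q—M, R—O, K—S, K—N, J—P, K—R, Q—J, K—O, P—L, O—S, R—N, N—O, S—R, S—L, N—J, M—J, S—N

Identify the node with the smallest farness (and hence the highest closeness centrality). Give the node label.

N

Farness (sum of distances to all others) for each node — J:14, K:17, L:18, M:21, N:13, O:17, P:19, Q:21, R:17, S:15.
The smallest farness is 13, for N, so N has the highest closeness.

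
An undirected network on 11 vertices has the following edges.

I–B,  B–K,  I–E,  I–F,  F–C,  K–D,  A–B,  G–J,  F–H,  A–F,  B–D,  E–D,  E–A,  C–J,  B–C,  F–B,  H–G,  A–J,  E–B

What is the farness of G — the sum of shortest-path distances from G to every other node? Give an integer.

25

Distances from G: A:2, B:3, C:2, D:4, E:3, F:2, H:1, I:3, J:1, K:4.
Sum = 2 + 3 + 2 + 4 + 3 + 2 + 1 + 3 + 1 + 4 = 25.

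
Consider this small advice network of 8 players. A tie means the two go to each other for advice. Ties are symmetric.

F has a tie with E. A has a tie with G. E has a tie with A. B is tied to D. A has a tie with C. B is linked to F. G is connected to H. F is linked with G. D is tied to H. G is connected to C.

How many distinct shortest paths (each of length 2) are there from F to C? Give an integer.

The shortest distance is 2, and the only length-2 path is F–G–C. So there is exactly 1 shortest path.

1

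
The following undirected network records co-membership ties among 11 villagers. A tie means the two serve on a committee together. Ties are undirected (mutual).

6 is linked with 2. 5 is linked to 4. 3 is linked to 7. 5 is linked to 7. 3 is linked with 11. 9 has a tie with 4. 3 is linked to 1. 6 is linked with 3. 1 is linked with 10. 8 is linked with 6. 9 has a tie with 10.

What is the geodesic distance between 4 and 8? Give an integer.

5

One shortest route is 4 – 5 – 7 – 3 – 6 – 8, which uses 5 edges, and at distance 4 from 4 we only reach {6, 11}, which does not include 8. So d(4,8) = 5.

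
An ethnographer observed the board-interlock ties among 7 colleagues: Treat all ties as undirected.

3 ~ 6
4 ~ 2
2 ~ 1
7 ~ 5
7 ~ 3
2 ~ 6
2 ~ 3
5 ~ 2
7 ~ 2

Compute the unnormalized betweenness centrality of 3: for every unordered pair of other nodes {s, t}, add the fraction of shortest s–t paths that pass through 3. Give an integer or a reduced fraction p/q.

Pairs whose geodesics pass through 3 — 7–6: 1/2.
All other pairs contribute 0.
Summing the contributions gives betweenness(3) = 1/2.

1/2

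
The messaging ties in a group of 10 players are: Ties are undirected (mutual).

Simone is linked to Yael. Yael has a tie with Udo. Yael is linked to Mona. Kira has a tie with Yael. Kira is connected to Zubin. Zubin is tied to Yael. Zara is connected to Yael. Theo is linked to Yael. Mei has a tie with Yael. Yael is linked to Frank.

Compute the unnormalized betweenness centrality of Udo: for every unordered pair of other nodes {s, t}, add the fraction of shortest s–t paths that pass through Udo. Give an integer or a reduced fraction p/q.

No shortest path between any pair of other nodes passes through Udo.
Summing the contributions gives betweenness(Udo) = 0.

0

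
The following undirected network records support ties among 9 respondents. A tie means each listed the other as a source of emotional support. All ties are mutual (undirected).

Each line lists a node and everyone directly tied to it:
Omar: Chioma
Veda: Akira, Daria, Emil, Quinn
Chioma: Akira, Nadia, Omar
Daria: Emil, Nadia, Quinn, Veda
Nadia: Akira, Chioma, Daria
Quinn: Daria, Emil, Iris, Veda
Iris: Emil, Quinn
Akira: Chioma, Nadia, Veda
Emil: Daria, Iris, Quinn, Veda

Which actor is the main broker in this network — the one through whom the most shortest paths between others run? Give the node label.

Unnormalized betweenness of each node: Akira:11/2, Chioma:7, Daria:13/2, Emil:3, Iris:0, Nadia:11/2, Omar:0, Quinn:3, Veda:13/2.
Chioma has the largest value, 7, making it the main broker — the node through which the most shortest paths run.

Chioma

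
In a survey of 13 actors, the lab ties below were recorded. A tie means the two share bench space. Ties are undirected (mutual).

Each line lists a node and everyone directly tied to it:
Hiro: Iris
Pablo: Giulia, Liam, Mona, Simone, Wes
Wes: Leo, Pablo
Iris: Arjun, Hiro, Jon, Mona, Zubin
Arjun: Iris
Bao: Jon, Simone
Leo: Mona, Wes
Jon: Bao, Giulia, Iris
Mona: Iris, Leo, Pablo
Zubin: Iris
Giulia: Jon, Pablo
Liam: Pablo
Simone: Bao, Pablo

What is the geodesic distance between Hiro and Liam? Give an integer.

One shortest route is Hiro – Iris – Mona – Pablo – Liam, which uses 4 edges, and at distance 3 from Hiro we only reach {Bao, Giulia, Leo, Pablo}, which does not include Liam. So d(Hiro,Liam) = 4.

4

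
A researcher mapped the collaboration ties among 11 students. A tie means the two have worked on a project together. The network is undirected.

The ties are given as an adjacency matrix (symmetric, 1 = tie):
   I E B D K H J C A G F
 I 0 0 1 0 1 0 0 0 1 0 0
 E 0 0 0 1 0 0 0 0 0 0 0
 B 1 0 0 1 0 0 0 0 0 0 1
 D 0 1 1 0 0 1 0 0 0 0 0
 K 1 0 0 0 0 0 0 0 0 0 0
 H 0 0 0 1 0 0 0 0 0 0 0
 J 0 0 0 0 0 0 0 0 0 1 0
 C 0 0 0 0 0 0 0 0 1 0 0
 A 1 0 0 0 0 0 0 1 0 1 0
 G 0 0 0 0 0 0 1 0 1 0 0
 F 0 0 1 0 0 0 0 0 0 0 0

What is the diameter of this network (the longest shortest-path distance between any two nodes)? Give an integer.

Eccentricity of each node (its greatest distance to any other): A:4, B:4, C:5, D:5, E:6, F:5, G:5, H:6, I:3, J:6, K:4.
The maximum eccentricity is 6, realized for instance by the pair E–J via E – D – B – I – A – G – J. So the diameter is 6.

6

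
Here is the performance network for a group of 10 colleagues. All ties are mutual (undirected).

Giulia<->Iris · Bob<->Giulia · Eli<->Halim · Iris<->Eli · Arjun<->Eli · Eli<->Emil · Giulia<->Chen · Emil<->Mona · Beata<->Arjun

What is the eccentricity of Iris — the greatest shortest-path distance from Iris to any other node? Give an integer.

Distances from Iris: Arjun:2, Beata:3, Bob:2, Chen:2, Eli:1, Emil:2, Giulia:1, Halim:2, Mona:3.
The largest is 3 (to Beata and Mona), so the eccentricity of Iris is 3.

3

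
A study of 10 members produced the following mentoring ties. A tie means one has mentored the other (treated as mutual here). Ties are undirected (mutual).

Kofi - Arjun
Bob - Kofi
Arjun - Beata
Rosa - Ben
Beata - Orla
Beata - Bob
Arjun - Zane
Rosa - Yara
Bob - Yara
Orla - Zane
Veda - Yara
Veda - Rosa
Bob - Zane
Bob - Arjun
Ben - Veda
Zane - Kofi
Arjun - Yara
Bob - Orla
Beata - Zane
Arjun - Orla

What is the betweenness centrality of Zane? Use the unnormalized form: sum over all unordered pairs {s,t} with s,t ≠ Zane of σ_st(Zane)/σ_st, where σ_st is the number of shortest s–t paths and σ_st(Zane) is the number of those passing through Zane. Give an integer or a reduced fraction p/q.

2/3

Pairs whose geodesics pass through Zane — Kofi–Orla: 1/3; Kofi–Beata: 1/3.
All other pairs contribute 0.
Summing the contributions gives betweenness(Zane) = 2/3.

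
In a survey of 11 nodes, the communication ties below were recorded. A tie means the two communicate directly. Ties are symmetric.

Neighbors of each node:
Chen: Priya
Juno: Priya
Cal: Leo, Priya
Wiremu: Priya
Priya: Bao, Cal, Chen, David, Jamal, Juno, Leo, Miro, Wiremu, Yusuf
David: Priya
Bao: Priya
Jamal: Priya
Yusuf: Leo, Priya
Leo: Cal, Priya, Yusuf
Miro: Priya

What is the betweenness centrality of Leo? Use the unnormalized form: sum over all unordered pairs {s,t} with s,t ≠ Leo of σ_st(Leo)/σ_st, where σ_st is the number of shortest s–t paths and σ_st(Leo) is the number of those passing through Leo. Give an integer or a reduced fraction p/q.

Pairs whose geodesics pass through Leo — Cal–Yusuf: 1/2.
All other pairs contribute 0.
Summing the contributions gives betweenness(Leo) = 1/2.

1/2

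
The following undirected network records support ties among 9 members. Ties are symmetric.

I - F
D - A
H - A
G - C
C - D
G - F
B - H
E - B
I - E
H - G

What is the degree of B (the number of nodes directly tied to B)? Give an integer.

B is directly tied to E and H. That is 2 neighbors, so the degree of B is 2.

2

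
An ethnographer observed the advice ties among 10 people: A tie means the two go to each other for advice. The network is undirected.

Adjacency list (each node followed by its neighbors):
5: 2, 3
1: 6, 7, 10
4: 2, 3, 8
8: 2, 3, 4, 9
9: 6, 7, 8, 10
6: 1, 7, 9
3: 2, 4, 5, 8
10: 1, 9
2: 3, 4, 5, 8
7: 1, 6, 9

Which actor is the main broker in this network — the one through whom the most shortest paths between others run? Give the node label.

Unnormalized betweenness of each node: 1:1, 2:7/2, 3:7/2, 4:0, 5:0, 6:2, 7:2, 8:20, 9:21, 10:2.
9 has the largest value, 21, making it the main broker — the node through which the most shortest paths run.

9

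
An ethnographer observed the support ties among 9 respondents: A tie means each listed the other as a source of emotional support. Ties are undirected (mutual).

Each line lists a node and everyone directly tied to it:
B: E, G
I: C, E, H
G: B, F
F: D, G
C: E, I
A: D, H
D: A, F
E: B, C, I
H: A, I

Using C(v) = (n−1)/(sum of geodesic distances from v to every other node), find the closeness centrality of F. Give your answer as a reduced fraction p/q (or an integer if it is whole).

Distances from F: A:2, B:2, C:4, D:1, E:3, G:1, H:3, I:4. Sum = 20.
n = 9, so closeness = 8/20 = 2/5.

2/5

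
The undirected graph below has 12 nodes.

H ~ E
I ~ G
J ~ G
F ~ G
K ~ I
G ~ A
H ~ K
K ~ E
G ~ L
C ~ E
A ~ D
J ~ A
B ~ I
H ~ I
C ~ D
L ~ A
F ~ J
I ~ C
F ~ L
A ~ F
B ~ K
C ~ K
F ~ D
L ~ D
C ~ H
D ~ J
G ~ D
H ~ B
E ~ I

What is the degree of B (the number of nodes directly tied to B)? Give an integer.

3

B is directly tied to H, I, and K. That is 3 neighbors, so the degree of B is 3.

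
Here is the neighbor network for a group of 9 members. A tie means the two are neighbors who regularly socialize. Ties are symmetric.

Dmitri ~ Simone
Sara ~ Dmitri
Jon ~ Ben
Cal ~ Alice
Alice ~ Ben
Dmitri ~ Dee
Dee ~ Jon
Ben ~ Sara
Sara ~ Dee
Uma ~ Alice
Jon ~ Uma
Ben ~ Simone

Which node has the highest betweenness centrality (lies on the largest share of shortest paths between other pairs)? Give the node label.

Unnormalized betweenness of each node: Alice:25/3, Ben:12, Cal:0, Dee:17/6, Dmitri:3/2, Jon:11/2, Sara:8/3, Simone:3/2, Uma:5/3.
Ben has the largest value, 12, making it the main broker — the node through which the most shortest paths run.

Ben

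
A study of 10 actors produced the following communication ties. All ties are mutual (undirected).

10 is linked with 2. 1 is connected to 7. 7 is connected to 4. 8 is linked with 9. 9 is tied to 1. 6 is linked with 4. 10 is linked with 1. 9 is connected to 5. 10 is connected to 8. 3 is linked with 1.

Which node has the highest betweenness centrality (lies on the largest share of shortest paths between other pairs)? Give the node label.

1

Unnormalized betweenness of each node: 1:25, 2:0, 3:0, 4:8, 5:0, 6:0, 7:14, 8:2, 9:21/2, 10:21/2.
1 has the largest value, 25, making it the main broker — the node through which the most shortest paths run.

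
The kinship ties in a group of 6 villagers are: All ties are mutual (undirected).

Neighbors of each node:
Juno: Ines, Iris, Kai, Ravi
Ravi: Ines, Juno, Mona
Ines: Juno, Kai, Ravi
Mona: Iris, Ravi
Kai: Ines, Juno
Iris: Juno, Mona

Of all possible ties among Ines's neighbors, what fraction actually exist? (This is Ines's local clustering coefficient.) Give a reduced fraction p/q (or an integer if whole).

2/3

Ines's neighbors: Juno, Kai, and Ravi (k = 3).
Possible neighbor pairs: C(3,2) = 3. Edges among them: Juno–Kai, Juno–Ravi → e = 2.
Clustering(Ines) = 2/3.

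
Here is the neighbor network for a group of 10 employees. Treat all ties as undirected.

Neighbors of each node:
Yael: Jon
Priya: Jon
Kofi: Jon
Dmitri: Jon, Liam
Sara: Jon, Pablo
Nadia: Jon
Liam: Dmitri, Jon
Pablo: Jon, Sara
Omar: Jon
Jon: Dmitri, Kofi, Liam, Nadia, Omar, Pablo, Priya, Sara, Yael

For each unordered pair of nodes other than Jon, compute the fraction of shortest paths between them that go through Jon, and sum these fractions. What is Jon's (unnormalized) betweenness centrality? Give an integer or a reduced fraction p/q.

34

Pairs whose geodesics pass through Jon — Liam–Pablo: 1; Liam–Nadia: 1; Liam–Yael: 1; Liam–Omar: 1; Liam–Kofi: 1; Liam–Priya: 1; Liam–Sara: 1; Pablo–Nadia: 1; Pablo–Yael: 1; Pablo–Omar: 1; Pablo–Kofi: 1; Pablo–Priya: 1; Pablo–Dmitri: 1; Nadia–Yael: 1 … (+20 more pairs).
All other pairs contribute 0.
Summing the contributions gives betweenness(Jon) = 34.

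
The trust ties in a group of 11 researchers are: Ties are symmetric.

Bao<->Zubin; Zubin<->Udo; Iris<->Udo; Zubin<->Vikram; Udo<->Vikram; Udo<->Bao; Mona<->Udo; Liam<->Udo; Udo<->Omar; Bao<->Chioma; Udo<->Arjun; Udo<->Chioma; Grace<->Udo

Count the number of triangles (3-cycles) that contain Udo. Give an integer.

3

Udo's neighbors: Arjun, Bao, Chioma, Grace, Iris, Liam, Mona, Omar, Vikram, and Zubin.
Neighbor pairs that are themselves tied: Udo–Bao–Chioma; Udo–Bao–Zubin; Udo–Vikram–Zubin. Each forms one triangle with Udo, for 3 in total.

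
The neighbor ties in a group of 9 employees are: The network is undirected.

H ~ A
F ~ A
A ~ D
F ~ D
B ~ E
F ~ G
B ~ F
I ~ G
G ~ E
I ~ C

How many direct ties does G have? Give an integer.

G is directly tied to E, F, and I. That is 3 neighbors, so the degree of G is 3.

3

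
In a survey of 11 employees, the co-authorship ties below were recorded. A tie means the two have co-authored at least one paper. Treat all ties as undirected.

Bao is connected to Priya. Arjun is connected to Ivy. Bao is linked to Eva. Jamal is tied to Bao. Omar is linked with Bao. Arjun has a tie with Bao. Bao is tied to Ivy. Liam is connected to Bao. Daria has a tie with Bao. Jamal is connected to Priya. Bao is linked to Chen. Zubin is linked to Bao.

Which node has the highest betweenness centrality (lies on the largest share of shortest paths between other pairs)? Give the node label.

Unnormalized betweenness of each node: Arjun:0, Bao:43, Chen:0, Daria:0, Eva:0, Ivy:0, Jamal:0, Liam:0, Omar:0, Priya:0, Zubin:0.
Bao has the largest value, 43, making it the main broker — the node through which the most shortest paths run.

Bao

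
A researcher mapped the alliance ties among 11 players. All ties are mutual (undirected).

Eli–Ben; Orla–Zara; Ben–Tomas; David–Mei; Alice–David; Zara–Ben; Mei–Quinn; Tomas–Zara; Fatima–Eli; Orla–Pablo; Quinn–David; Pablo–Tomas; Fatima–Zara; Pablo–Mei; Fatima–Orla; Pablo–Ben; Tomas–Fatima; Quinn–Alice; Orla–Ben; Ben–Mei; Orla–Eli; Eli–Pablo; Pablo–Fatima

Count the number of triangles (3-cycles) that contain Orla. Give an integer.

7

Orla's neighbors: Ben, Eli, Fatima, Pablo, and Zara.
Neighbor pairs that are themselves tied: Orla–Ben–Eli; Orla–Ben–Pablo; Orla–Ben–Zara; Orla–Eli–Fatima; Orla–Eli–Pablo; Orla–Fatima–Pablo; Orla–Fatima–Zara. Each forms one triangle with Orla, for 7 in total.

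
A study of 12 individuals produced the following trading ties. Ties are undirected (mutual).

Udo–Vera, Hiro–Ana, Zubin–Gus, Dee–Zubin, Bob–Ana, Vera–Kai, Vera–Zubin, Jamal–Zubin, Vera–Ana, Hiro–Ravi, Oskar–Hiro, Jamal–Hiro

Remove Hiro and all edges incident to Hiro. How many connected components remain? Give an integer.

3

Without Hiro, the remaining ties split the others into: {Ana, Bob, Dee, Gus, Jamal, Kai, Udo, Vera, Zubin}; {Oskar}; {Ravi}.
That's 3 separate components.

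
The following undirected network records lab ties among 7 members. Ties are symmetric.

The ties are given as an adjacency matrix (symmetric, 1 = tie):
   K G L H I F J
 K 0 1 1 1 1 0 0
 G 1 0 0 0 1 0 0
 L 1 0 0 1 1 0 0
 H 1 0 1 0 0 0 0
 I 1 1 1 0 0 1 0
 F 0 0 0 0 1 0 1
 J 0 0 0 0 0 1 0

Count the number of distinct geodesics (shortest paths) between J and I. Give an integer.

1

The shortest distance is 2, and the only length-2 path is J–F–I. So there is exactly 1 shortest path.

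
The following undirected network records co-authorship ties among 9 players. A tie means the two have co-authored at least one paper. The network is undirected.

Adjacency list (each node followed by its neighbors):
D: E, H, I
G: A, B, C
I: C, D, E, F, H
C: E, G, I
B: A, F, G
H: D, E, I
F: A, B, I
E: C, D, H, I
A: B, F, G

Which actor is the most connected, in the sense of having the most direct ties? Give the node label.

Degrees — A:3, B:3, C:3, D:3, E:4, F:3, G:3, H:3, I:5.
The maximum is 5, attained only by I.

I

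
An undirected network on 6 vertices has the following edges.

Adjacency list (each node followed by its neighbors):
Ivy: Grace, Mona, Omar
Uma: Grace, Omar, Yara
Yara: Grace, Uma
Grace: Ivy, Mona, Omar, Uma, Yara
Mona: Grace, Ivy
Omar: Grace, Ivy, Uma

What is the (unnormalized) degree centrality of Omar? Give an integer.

Omar is directly tied to Grace, Ivy, and Uma. That is 3 neighbors, so the degree of Omar is 3.

3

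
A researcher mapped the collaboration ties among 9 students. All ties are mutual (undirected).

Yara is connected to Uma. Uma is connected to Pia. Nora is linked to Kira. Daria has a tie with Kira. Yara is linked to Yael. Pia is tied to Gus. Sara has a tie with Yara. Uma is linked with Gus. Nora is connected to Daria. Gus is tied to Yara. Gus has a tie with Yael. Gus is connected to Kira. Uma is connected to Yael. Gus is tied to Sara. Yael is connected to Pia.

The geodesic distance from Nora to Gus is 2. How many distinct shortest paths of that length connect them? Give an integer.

The shortest distance is 2, and the only length-2 path is Nora–Kira–Gus. So there is exactly 1 shortest path.

1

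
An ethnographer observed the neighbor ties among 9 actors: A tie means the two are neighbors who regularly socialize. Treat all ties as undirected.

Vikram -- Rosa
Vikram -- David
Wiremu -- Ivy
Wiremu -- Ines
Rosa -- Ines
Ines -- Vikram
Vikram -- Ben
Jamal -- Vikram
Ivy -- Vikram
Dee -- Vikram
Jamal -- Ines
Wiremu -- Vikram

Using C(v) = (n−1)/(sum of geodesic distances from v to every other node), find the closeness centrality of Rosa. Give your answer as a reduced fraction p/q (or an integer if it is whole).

Distances from Rosa: Ben:2, David:2, Dee:2, Ines:1, Ivy:2, Jamal:2, Vikram:1, Wiremu:2. Sum = 14.
n = 9, so closeness = 8/14 = 4/7.

4/7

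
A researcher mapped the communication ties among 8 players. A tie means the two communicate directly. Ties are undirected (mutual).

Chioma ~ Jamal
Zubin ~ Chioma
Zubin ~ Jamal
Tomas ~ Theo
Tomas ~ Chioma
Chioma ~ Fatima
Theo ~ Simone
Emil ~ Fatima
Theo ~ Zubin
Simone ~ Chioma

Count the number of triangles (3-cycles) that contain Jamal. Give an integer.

1

Jamal's neighbors: Chioma and Zubin.
Neighbor pairs that are themselves tied: Jamal–Chioma–Zubin. Each forms one triangle with Jamal, for 1 in total.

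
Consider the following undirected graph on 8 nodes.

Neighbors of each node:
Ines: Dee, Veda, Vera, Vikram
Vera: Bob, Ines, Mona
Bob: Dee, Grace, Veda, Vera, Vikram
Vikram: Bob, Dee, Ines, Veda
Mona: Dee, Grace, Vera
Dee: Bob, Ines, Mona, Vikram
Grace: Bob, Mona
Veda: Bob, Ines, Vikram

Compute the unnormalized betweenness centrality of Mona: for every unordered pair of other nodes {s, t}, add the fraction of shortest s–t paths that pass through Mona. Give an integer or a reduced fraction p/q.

5/3

Pairs whose geodesics pass through Mona — Ines–Grace: 2/6; Dee–Vera: 1/3; Dee–Grace: 1/2; Vera–Grace: 1/2.
All other pairs contribute 0.
Summing the contributions gives betweenness(Mona) = 5/3.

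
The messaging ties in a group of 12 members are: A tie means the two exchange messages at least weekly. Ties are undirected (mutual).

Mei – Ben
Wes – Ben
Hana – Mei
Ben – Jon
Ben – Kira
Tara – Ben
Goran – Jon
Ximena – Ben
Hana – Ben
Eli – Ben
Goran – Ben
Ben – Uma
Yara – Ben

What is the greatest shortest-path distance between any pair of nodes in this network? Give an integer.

2

Eccentricity of each node (its greatest distance to any other): Ben:1, Eli:2, Goran:2, Hana:2, Jon:2, Kira:2, Mei:2, Tara:2, Uma:2, Wes:2, Ximena:2, Yara:2.
The maximum eccentricity is 2, realized for instance by the pair Hana–Goran via Hana – Ben – Goran. So the diameter is 2.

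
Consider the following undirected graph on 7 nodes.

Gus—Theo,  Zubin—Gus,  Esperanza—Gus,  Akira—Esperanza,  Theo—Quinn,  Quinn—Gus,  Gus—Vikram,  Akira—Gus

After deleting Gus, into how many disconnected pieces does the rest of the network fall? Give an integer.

Without Gus, the remaining ties split the others into: {Akira, Esperanza}; {Zubin}; {Vikram}; {Quinn, Theo}.
That's 4 separate components.

4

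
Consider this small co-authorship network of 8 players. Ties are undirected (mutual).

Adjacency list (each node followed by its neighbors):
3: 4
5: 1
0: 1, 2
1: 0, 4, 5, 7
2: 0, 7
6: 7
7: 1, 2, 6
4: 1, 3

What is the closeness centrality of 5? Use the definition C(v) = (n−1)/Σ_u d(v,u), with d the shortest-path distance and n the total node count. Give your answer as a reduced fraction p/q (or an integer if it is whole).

7/16

Distances from 5: 0:2, 1:1, 2:3, 3:3, 4:2, 6:3, 7:2. Sum = 16.
n = 8, so closeness = 7/16.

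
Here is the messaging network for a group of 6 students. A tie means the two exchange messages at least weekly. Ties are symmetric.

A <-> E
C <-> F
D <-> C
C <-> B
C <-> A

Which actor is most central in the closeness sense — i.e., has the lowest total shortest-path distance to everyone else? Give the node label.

Farness (sum of distances to all others) for each node — A:8, B:10, C:6, D:10, E:12, F:10.
The smallest farness is 6, for C, so C has the highest closeness.

C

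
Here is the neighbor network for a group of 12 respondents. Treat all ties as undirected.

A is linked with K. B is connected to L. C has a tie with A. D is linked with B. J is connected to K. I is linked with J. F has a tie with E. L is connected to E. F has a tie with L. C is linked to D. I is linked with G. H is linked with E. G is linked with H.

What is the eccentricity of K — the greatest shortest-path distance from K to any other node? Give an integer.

6

Distances from K: A:1, B:4, C:2, D:3, E:5, F:6, G:3, H:4, I:2, J:1, L:5.
The largest is 6 (to F), so the eccentricity of K is 6.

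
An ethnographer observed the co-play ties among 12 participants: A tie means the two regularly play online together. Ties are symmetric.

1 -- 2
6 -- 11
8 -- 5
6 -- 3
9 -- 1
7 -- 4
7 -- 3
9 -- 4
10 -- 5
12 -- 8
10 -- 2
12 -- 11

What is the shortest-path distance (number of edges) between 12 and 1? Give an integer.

One shortest route is 12 – 8 – 5 – 10 – 2 – 1, which uses 5 edges, and at distance 4 from 12 we only reach {2, 7}, which does not include 1. So d(12,1) = 5.

5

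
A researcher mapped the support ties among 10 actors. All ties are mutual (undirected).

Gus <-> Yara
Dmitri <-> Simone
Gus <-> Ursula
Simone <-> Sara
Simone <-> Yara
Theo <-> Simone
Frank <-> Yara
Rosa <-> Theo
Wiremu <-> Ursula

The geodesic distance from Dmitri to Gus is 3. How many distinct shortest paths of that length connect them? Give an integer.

The shortest distance is 3, and the only length-3 path is Dmitri–Simone–Yara–Gus. So there is exactly 1 shortest path.

1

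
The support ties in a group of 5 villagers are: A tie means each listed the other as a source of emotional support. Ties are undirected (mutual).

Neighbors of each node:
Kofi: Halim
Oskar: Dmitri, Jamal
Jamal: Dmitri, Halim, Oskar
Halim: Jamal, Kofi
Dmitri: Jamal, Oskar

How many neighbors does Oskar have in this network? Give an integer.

2

Oskar is directly tied to Dmitri and Jamal. That is 2 neighbors, so the degree of Oskar is 2.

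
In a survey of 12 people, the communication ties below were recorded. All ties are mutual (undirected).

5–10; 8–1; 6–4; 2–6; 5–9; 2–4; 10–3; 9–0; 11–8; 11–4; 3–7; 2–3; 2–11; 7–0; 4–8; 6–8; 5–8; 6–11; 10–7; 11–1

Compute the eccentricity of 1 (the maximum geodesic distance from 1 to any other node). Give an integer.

4

Distances from 1: 0:4, 2:2, 3:3, 4:2, 5:2, 6:2, 7:4, 8:1, 9:3, 10:3, 11:1.
The largest is 4 (to 7 and 0), so the eccentricity of 1 is 4.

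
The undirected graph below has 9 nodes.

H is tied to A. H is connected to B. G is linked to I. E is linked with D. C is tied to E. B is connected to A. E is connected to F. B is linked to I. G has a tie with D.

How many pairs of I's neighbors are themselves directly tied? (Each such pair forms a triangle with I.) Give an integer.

0

I's neighbors are B and G, but none of them are tied to each other, so no triangle contains I.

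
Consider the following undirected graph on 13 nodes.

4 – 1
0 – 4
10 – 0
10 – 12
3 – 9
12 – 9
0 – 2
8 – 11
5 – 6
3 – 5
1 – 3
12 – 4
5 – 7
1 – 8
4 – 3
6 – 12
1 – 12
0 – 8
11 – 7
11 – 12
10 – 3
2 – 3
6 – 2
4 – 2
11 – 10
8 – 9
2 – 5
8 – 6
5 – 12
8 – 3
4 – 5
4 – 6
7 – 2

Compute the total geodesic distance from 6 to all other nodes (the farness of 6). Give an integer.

19

Distances from 6: 0:2, 1:2, 2:1, 3:2, 4:1, 5:1, 7:2, 8:1, 9:2, 10:2, 11:2, 12:1.
Sum = 2 + 2 + 1 + 2 + 1 + 1 + 2 + 1 + 2 + 2 + 2 + 1 = 19.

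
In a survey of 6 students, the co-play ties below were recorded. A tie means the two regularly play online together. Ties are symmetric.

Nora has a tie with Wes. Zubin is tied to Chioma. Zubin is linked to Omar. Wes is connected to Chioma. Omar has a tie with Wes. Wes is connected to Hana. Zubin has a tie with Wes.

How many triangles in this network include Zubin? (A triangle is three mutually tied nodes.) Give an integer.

2

Zubin's neighbors: Chioma, Omar, and Wes.
Neighbor pairs that are themselves tied: Zubin–Chioma–Wes; Zubin–Omar–Wes. Each forms one triangle with Zubin, for 2 in total.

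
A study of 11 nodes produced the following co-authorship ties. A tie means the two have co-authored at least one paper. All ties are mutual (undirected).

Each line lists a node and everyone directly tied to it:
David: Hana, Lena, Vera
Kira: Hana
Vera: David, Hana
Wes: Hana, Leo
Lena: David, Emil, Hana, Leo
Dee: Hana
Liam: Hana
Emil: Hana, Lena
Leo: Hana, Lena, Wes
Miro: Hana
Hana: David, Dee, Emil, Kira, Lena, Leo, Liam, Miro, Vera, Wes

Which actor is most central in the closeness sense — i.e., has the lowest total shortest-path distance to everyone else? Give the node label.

Hana

Farness (sum of distances to all others) for each node — David:17, Dee:19, Emil:18, Hana:10, Kira:19, Lena:16, Leo:17, Liam:19, Miro:19, Vera:18, Wes:18.
The smallest farness is 10, for Hana, so Hana has the highest closeness.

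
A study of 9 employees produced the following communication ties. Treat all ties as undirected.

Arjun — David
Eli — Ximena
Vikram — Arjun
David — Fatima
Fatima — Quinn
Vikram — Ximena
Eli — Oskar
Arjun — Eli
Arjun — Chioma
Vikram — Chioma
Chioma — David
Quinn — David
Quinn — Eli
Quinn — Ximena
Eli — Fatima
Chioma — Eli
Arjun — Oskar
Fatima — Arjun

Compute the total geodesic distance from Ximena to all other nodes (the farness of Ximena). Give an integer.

13

Distances from Ximena: Arjun:2, Chioma:2, David:2, Eli:1, Fatima:2, Oskar:2, Quinn:1, Vikram:1.
Sum = 2 + 2 + 2 + 1 + 2 + 2 + 1 + 1 = 13.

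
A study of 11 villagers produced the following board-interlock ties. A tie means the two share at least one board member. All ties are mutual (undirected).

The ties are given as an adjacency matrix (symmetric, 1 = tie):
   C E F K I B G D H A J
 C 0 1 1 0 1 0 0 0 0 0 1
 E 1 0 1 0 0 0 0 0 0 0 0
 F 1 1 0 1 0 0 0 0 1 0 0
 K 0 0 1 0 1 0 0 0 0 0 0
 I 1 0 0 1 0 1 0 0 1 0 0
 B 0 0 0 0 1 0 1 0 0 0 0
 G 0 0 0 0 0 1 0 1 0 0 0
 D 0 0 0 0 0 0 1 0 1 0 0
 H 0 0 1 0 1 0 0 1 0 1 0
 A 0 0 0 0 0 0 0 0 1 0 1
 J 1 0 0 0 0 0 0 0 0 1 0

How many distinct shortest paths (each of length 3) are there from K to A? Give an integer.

The shortest distance is 3. The length-3 paths are: K–F–H–A; K–I–H–A.
That gives 2 distinct shortest paths.

2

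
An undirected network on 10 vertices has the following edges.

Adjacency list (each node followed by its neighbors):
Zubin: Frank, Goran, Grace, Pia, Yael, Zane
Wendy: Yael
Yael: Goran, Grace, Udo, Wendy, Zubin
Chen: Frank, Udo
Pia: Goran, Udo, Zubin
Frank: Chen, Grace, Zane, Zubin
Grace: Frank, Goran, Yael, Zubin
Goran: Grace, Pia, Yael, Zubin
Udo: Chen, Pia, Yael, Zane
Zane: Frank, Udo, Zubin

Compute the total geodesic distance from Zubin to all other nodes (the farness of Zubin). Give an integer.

Distances from Zubin: Chen:2, Frank:1, Goran:1, Grace:1, Pia:1, Udo:2, Wendy:2, Yael:1, Zane:1.
Sum = 2 + 1 + 1 + 1 + 1 + 2 + 2 + 1 + 1 = 12.

12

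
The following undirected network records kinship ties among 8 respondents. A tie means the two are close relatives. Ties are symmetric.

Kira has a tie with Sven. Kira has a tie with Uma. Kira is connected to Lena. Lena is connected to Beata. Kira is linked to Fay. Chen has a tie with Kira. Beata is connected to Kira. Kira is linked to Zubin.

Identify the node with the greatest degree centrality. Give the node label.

Degrees — Beata:2, Chen:1, Fay:1, Kira:7, Lena:2, Sven:1, Uma:1, Zubin:1.
The maximum is 7, attained only by Kira.

Kira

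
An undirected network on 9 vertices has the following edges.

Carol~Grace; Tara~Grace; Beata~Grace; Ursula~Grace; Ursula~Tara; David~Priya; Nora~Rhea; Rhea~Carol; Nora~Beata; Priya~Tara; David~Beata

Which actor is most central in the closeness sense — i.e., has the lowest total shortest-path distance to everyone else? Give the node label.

Farness (sum of distances to all others) for each node — Beata:13, Carol:16, David:17, Grace:12, Nora:17, Priya:18, Rhea:19, Tara:15, Ursula:17.
The smallest farness is 12, for Grace, so Grace has the highest closeness.

Grace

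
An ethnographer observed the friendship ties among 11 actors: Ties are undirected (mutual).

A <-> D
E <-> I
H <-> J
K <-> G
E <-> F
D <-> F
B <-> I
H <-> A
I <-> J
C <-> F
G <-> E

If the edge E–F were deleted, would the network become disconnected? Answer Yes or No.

No

Even without that edge, E still reaches F via E – I – J – H – A – D – F, so the network stays connected. Not a bridge.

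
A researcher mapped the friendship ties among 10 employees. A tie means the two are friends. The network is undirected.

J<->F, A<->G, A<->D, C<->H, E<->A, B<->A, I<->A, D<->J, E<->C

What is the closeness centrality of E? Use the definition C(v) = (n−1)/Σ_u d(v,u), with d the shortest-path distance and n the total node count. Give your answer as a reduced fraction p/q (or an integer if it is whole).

Distances from E: A:1, B:2, C:1, D:2, F:4, G:2, H:2, I:2, J:3. Sum = 19.
n = 10, so closeness = 9/19.

9/19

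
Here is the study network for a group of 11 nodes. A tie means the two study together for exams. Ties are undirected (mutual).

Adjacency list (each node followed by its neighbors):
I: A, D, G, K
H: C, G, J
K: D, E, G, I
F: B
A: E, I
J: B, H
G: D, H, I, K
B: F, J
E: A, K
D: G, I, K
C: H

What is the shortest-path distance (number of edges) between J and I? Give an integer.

One shortest route is J – H – G – I, which uses 3 edges, and at distance 2 from J we only reach {C, F, G}, which does not include I. So d(J,I) = 3.

3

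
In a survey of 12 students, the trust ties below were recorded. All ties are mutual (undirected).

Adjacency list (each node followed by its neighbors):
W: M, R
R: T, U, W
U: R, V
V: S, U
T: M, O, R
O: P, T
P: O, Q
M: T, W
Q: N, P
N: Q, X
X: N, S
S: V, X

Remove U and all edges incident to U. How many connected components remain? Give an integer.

U's neighbors (R and V) remain reachable from one another through other ties, so the rest of the network stays in one piece.

1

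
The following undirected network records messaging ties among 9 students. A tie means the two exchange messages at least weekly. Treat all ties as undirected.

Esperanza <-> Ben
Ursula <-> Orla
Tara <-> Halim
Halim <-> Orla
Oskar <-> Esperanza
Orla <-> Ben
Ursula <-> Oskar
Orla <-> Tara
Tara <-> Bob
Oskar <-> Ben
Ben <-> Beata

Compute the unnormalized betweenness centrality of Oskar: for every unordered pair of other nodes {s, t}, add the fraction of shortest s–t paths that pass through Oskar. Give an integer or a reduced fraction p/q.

2

Pairs whose geodesics pass through Oskar — Esperanza–Ursula: 1; Ben–Ursula: 1/2; Beata–Ursula: 1/2.
All other pairs contribute 0.
Summing the contributions gives betweenness(Oskar) = 2.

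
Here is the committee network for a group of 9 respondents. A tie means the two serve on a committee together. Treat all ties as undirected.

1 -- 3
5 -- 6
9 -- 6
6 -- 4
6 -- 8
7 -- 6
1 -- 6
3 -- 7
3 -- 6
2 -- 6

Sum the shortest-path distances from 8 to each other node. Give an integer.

Distances from 8: 1:2, 2:2, 3:2, 4:2, 5:2, 6:1, 7:2, 9:2.
Sum = 2 + 2 + 2 + 2 + 2 + 1 + 2 + 2 = 15.

15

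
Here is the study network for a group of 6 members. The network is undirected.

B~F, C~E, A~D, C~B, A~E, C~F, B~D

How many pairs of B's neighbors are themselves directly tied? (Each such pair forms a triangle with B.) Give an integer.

1

B's neighbors: C, D, and F.
Neighbor pairs that are themselves tied: B–C–F. Each forms one triangle with B, for 1 in total.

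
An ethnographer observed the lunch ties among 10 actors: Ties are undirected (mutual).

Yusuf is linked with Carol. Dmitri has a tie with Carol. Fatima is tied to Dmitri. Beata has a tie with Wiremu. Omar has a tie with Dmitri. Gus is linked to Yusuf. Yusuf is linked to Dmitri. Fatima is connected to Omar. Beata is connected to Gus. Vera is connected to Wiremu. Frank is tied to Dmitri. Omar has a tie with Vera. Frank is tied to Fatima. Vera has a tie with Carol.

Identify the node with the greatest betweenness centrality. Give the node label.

Unnormalized betweenness of each node: Beata:2, Carol:11/3, Dmitri:71/6, Fatima:7/6, Frank:0, Gus:9/2, Omar:29/6, Vera:8, Wiremu:7/2, Yusuf:17/2.
Dmitri has the largest value, 71/6, making it the main broker — the node through which the most shortest paths run.

Dmitri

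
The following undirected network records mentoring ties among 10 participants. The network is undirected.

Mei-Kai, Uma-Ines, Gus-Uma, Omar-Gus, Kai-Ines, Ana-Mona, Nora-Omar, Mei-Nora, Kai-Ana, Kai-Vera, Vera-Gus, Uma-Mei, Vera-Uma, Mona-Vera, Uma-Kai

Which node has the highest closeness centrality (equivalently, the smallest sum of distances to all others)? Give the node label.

Uma

Farness (sum of distances to all others) for each node — Ana:20, Gus:16, Ines:19, Kai:14, Mei:16, Mona:21, Nora:21, Omar:21, Uma:13, Vera:15.
The smallest farness is 13, for Uma, so Uma has the highest closeness.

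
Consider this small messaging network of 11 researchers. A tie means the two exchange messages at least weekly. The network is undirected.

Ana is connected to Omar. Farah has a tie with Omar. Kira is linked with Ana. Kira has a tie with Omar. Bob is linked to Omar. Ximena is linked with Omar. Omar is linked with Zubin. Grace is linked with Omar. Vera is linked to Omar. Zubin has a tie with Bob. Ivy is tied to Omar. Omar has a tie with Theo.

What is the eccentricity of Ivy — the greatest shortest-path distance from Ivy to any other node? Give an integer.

Distances from Ivy: Ana:2, Bob:2, Farah:2, Grace:2, Kira:2, Omar:1, Theo:2, Vera:2, Ximena:2, Zubin:2.
The largest is 2 (to Zubin, Ximena, Kira, Vera, Farah, Theo, Ana, Grace, and Bob), so the eccentricity of Ivy is 2.

2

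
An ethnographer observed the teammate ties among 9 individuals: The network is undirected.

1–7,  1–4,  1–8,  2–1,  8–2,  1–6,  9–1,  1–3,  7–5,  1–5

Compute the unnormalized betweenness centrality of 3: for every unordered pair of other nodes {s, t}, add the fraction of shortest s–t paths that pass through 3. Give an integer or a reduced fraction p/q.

0

No shortest path between any pair of other nodes passes through 3.
Summing the contributions gives betweenness(3) = 0.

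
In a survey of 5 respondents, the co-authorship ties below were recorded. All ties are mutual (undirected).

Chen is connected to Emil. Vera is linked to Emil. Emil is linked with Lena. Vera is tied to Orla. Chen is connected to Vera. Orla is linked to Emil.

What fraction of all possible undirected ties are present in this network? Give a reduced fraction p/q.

3/5

There are 6 edges and 5 nodes, so the maximum possible is C(5,2) = 10.
Density = 6/10 = 3/5.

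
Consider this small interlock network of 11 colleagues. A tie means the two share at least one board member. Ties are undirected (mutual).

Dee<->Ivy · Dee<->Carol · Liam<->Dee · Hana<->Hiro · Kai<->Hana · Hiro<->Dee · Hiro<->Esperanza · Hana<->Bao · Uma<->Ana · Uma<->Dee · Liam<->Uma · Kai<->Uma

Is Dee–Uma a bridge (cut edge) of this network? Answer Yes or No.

Even without that edge, Dee still reaches Uma via Dee – Liam – Uma, so the network stays connected. Not a bridge.

No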